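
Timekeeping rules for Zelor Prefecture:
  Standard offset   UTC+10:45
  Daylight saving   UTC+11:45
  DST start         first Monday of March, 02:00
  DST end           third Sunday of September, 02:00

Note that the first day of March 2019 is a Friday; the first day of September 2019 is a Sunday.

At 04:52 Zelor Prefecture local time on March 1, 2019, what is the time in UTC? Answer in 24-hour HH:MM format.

1 March 2019 is a Friday, so the first Monday is March 4.
1 September 2019 is a Sunday, so the first Sunday is September 1 and the third is September 15.
March 1, 2019 is outside the daylight-saving period (4 March – 15 September), so Zelor Prefecture is on standard time, UTC+10:45.
04:52 local − 10h45m = 18:07 UTC (rolling into the previous day, 28 February 2019).

18:07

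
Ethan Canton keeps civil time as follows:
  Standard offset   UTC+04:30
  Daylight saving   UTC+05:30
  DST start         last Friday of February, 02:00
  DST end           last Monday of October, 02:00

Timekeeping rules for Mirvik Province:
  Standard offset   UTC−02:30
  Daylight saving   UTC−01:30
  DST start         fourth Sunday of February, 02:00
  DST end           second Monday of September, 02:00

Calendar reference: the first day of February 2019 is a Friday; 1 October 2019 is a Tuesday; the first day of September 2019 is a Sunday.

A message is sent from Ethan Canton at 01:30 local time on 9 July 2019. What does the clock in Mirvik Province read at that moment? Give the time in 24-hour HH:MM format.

18:30

1 February 2019 is a Friday, so Fridays fall on 1, 8, 15, 22; the last is February 22.
1 October 2019 is a Tuesday, so Mondays fall on 7, 14, 21, 28; the last is October 28.
Daylight saving runs 22 February – 28 October; 9 July 2019 is inside that window, so Ethan Canton is at UTC+05:30.
01:30 Ethan Canton − 5h30m = 20:00 UTC (rolling into the previous day, 8 July 2019).
1 February 2019 is a Friday, so the first Sunday is February 3 and the fourth is February 24.
1 September 2019 is a Sunday, so the first Monday is September 2 and the second is September 9.
At the standard offset (UTC−02:30), 20:00 UTC − 2h30m = 17:30 Mirvik Province standard time.
The standard-time date in Mirvik Province, 8 July 2019, lies within the daylight-saving period (24 February – 9 September), so Mirvik Province is on daylight time, UTC−01:30.
20:00 UTC − 1h30m = 18:30 Mirvik Province.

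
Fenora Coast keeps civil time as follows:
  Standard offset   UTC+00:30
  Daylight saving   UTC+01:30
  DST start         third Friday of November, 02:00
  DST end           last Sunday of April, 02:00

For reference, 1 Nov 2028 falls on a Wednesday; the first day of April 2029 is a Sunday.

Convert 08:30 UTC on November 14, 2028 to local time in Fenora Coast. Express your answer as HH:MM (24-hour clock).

1 November 2028 is a Wednesday, so the first Friday is November 3 and the third is November 17.
1 April 2029 is a Sunday, so Sundays fall on 1, 8, 15, 22, 29; the last is April 29.
At the standard offset (UTC+00:30), 08:30 UTC + 0h30m = 09:00 Fenora Coast standard time.
The standard-time date in Fenora Coast, November 14, 2028, does not fall between 17 November 2028 and 29 April 2029, so daylight saving is not in effect and Fenora Coast is at UTC+00:30.
08:30 UTC + 0h30m = 09:00 local.

09:00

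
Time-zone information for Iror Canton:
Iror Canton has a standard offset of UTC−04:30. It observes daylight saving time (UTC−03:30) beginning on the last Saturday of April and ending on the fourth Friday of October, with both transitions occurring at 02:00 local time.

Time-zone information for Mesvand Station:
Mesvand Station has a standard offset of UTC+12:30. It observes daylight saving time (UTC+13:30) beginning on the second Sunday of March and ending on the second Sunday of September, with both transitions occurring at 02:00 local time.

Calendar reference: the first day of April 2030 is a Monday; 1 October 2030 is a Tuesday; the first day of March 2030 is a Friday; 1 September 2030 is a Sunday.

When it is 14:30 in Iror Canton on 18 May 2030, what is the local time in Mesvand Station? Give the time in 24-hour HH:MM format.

1 April 2030 is a Monday, so Saturdays fall on 6, 13, 20, 27; the last is April 27.
1 October 2030 is a Tuesday, so the first Friday is October 4 and the fourth is October 25.
Daylight saving runs 27 April – 25 October; 18 May 2030 is inside that window, so Iror Canton is at UTC−03:30.
14:30 Iror Canton + 3h30m = 18:00 UTC.
1 March 2030 is a Friday, so the first Sunday is March 3 and the second is March 10.
1 September 2030 is a Sunday, so the first Sunday is September 1 and the second is September 8.
At the standard offset (UTC+12:30), 18:00 UTC + 12h30m = 06:30 Mesvand Station standard time (rolling into the next day, 19 May 2030).
Daylight saving runs 10 March – 8 September; the standard-time date in Mesvand Station, 19 May 2030, is inside that window, so Mesvand Station is at UTC+13:30.
18:00 UTC + 13h30m = 07:30 Mesvand Station (rolling into the next day, 19 May 2030).

07:30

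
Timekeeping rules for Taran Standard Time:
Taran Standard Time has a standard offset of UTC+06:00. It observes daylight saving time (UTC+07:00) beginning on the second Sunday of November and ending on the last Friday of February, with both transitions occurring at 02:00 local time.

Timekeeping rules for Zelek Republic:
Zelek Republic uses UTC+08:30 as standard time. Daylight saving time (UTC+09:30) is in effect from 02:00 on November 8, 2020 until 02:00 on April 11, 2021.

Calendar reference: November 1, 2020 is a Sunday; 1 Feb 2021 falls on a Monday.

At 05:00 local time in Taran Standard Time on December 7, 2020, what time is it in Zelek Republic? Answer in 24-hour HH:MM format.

07:30

1 November 2020 is a Sunday, so the first Sunday is November 1 and the second is November 8.
1 February 2021 is a Monday, so Fridays fall on 5, 12, 19, 26; the last is February 26.
December 7, 2020 falls between 8 November 2020 and 26 February 2021, so daylight saving is in effect and Taran Standard Time is at UTC+07:00.
05:00 Taran Standard Time − 7h = 22:00 UTC (rolling into the previous day, 6 December 2020).
At the standard offset (UTC+08:30), 22:00 UTC + 8h30m = 06:30 Zelek Republic standard time (rolling into the next day, 7 December 2020).
The standard-time date in Zelek Republic, December 7, 2020, falls between 8 November 2020 and 11 April 2021, so daylight saving is in effect and Zelek Republic is at UTC+09:30.
22:00 UTC + 9h30m = 07:30 Zelek Republic (rolling into the next day, 7 December 2020).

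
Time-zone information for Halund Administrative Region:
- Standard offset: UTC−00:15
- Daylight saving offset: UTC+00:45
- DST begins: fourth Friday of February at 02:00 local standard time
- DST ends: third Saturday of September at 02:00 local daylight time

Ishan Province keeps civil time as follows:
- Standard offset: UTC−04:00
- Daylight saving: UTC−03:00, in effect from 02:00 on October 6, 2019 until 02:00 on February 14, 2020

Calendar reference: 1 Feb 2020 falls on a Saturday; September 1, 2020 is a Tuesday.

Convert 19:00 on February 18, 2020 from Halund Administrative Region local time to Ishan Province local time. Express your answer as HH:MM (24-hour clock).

15:15

1 February 2020 is a Saturday, so the first Friday is February 7 and the fourth is February 28.
1 September 2020 is a Tuesday, so the first Saturday is September 5 and the third is September 19.
Daylight saving runs 28 February – 19 September; February 18, 2020 is outside that window, so Halund Administrative Region is on standard time at UTC−00:15.
19:00 Halund Administrative Region + 0h15m = 19:15 UTC.
At the standard offset (UTC−04:00), 19:15 UTC − 4h = 15:15 Ishan Province standard time.
The standard-time date in Ishan Province, February 18, 2020, is outside the daylight-saving period (6 October 2019 – 14 February 2020), so Ishan Province is on standard time, UTC−04:00.
19:15 UTC − 4h = 15:15 Ishan Province.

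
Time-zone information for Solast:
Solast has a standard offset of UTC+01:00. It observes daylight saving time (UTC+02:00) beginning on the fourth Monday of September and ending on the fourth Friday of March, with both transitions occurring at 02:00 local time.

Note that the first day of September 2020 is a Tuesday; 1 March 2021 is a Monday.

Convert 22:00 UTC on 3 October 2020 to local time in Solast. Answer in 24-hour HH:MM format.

1 September 2020 is a Tuesday, so the first Monday is September 7 and the fourth is September 28.
1 March 2021 is a Monday, so the first Friday is March 5 and the fourth is March 26.
At the standard offset (UTC+01:00), 22:00 UTC + 1h = 23:00 Solast standard time.
The standard-time date in Solast, 3 October 2020, lies within the daylight-saving period (28 September 2020 – 26 March 2021), so Solast is on daylight time, UTC+02:00.
22:00 UTC + 2h = 00:00 local (rolling into the next day, 4 October 2020).

00:00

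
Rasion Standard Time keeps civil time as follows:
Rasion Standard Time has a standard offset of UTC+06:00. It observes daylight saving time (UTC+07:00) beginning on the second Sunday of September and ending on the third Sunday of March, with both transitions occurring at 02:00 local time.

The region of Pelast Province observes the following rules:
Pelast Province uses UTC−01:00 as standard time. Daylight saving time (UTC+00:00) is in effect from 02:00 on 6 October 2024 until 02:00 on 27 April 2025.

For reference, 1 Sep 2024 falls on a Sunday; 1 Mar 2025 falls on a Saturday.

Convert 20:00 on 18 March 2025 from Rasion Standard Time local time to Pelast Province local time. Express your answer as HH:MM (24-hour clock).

1 September 2024 is a Sunday, so the first Sunday is September 1 and the second is September 8.
1 March 2025 is a Saturday, so the first Sunday is March 2 and the third is March 16.
18 March 2025 does not fall between 8 September 2024 and 16 March 2025, so daylight saving is not in effect and Rasion Standard Time is at UTC+06:00.
20:00 Rasion Standard Time − 6h = 14:00 UTC.
At the standard offset (UTC−01:00), 14:00 UTC − 1h = 13:00 Pelast Province standard time.
The standard-time date in Pelast Province, 18 March 2025, lies within the daylight-saving period (6 October 2024 – 27 April 2025), so Pelast Province is on daylight time, UTC+00:00.
14:00 UTC + 0h = 14:00 Pelast Province.

14:00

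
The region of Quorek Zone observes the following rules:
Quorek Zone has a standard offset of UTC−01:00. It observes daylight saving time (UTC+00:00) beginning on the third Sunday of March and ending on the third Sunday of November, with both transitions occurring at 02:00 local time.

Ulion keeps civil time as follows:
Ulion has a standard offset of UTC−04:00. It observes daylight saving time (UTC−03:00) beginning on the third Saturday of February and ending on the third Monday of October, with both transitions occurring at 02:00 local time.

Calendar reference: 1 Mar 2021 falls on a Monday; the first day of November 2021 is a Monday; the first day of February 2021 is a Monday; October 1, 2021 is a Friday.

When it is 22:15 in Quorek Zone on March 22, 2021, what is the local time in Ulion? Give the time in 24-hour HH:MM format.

19:15

1 March 2021 is a Monday, so the first Sunday is March 7 and the third is March 21.
1 November 2021 is a Monday, so the first Sunday is November 7 and the third is November 21.
March 22, 2021 falls between 21 March and 21 November, so daylight saving is in effect and Quorek Zone is at UTC+00:00.
22:15 Quorek Zone − 0h = 22:15 UTC.
1 February 2021 is a Monday, so the first Saturday is February 6 and the third is February 20.
1 October 2021 is a Friday, so the first Monday is October 4 and the third is October 18.
At the standard offset (UTC−04:00), 22:15 UTC − 4h = 18:15 Ulion standard time.
The standard-time date in Ulion, March 22, 2021, lies within the daylight-saving period (20 February – 18 October), so Ulion is on daylight time, UTC−03:00.
22:15 UTC − 3h = 19:15 Ulion.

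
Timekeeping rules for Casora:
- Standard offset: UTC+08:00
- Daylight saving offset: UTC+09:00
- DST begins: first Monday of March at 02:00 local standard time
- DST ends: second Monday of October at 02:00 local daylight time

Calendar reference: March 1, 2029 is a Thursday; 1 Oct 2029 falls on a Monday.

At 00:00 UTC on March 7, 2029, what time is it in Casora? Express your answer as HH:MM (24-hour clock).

09:00

1 March 2029 is a Thursday, so the first Monday is March 5.
1 October 2029 is a Monday, so the first Monday is October 1 and the second is October 8.
At the standard offset (UTC+08:00), 00:00 UTC + 8h = 08:00 Casora standard time.
Daylight saving runs 5 March – 8 October; the standard-time date in Casora, March 7, 2029, is inside that window, so Casora is at UTC+09:00.
00:00 UTC + 9h = 09:00 local.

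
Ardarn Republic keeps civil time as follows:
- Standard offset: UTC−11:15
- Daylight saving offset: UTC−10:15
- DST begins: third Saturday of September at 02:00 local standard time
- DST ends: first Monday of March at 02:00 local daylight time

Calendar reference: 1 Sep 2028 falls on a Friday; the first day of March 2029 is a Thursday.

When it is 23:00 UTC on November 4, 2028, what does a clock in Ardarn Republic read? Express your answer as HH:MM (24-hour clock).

12:45

1 September 2028 is a Friday, so the first Saturday is September 2 and the third is September 16.
1 March 2029 is a Thursday, so the first Monday is March 5.
At the standard offset (UTC−11:15), 23:00 UTC − 11h15m = 11:45 Ardarn Republic standard time.
The standard-time date in Ardarn Republic, November 4, 2028, lies within the daylight-saving period (16 September 2028 – 5 March 2029), so Ardarn Republic is on daylight time, UTC−10:15.
23:00 UTC − 10h15m = 12:45 local.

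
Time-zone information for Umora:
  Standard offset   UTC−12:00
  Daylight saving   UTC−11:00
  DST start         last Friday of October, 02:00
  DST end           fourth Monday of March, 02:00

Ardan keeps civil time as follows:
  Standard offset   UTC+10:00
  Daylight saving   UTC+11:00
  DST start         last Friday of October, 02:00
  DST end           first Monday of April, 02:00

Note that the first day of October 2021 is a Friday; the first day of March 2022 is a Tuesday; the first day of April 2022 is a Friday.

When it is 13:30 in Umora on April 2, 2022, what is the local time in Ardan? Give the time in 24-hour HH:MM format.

1 October 2021 is a Friday, so Fridays fall on 1, 8, 15, 22, 29; the last is October 29.
1 March 2022 is a Tuesday, so the first Monday is March 7 and the fourth is March 28.
April 2, 2022 is outside the daylight-saving period (29 October 2021 – 28 March 2022), so Umora is on standard time, UTC−12:00.
13:30 Umora + 12h = 01:30 UTC (rolling into the next day, 3 April 2022).
1 October 2021 is a Friday, so Fridays fall on 1, 8, 15, 22, 29; the last is October 29.
1 April 2022 is a Friday, so the first Monday is April 4.
At the standard offset (UTC+10:00), 01:30 UTC + 10h = 11:30 Ardan standard time.
The standard-time date in Ardan, April 3, 2022, lies within the daylight-saving period (29 October 2021 – 4 April 2022), so Ardan is on daylight time, UTC+11:00.
01:30 UTC + 11h = 12:30 Ardan.

12:30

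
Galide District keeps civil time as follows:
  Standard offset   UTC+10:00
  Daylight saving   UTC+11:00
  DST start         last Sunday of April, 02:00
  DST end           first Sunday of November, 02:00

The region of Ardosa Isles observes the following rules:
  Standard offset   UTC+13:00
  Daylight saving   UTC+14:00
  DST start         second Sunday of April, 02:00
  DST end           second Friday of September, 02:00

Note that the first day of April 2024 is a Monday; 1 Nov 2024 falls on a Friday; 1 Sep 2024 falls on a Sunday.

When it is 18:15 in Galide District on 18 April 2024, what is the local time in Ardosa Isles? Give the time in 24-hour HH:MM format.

1 April 2024 is a Monday, so Sundays fall on 7, 14, 21, 28; the last is April 28.
1 November 2024 is a Friday, so the first Sunday is November 3.
Daylight saving runs 28 April – 3 November; 18 April 2024 is outside that window, so Galide District is on standard time at UTC+10:00.
18:15 Galide District − 10h = 08:15 UTC.
1 April 2024 is a Monday, so the first Sunday is April 7 and the second is April 14.
1 September 2024 is a Sunday, so the first Friday is September 6 and the second is September 13.
At the standard offset (UTC+13:00), 08:15 UTC + 13h = 21:15 Ardosa Isles standard time.
Daylight saving runs 14 April – 13 September; the standard-time date in Ardosa Isles, 18 April 2024, is inside that window, so Ardosa Isles is at UTC+14:00.
08:15 UTC + 14h = 22:15 Ardosa Isles.

22:15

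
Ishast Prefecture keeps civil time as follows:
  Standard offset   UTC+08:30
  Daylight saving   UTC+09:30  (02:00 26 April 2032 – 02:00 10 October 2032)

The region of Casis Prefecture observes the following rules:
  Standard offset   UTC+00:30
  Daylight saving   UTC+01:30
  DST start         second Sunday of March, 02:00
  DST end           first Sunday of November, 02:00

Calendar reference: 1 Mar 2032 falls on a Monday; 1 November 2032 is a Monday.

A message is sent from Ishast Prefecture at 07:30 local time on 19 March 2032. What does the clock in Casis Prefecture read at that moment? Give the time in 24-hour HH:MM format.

00:30

19 March 2032 does not fall between 26 April and 10 October, so daylight saving is not in effect and Ishast Prefecture is at UTC+08:30.
07:30 Ishast Prefecture − 8h30m = 23:00 UTC (rolling into the previous day, 18 March 2032).
1 March 2032 is a Monday, so the first Sunday is March 7 and the second is March 14.
1 November 2032 is a Monday, so the first Sunday is November 7.
At the standard offset (UTC+00:30), 23:00 UTC + 0h30m = 23:30 Casis Prefecture standard time.
The standard-time date in Casis Prefecture, 18 March 2032, lies within the daylight-saving period (14 March – 7 November), so Casis Prefecture is on daylight time, UTC+01:30.
23:00 UTC + 1h30m = 00:30 Casis Prefecture (rolling into the next day, 19 March 2032).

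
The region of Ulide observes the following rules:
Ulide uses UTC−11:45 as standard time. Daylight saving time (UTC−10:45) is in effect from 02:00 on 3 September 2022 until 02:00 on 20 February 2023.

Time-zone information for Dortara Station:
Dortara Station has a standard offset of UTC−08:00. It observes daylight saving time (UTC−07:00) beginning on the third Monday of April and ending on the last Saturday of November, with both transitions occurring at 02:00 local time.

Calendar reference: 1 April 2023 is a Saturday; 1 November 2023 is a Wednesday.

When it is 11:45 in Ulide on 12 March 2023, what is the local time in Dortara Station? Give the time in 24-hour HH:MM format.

15:30

12 March 2023 is outside the daylight-saving period (3 September 2022 – 20 February 2023), so Ulide is on standard time, UTC−11:45.
11:45 Ulide + 11h45m = 23:30 UTC.
1 April 2023 is a Saturday, so the first Monday is April 3 and the third is April 17.
1 November 2023 is a Wednesday, so Saturdays fall on 4, 11, 18, 25; the last is November 25.
At the standard offset (UTC−08:00), 23:30 UTC − 8h = 15:30 Dortara Station standard time.
Daylight saving runs 17 April – 25 November; the standard-time date in Dortara Station, 12 March 2023, is outside that window, so Dortara Station is on standard time at UTC−08:00.
23:30 UTC − 8h = 15:30 Dortara Station.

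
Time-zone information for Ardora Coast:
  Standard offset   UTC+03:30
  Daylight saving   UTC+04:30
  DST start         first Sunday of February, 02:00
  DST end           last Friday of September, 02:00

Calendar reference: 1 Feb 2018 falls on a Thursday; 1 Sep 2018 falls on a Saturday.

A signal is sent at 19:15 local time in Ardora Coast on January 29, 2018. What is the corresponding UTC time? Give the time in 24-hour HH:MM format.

1 February 2018 is a Thursday, so the first Sunday is February 4.
1 September 2018 is a Saturday, so Fridays fall on 7, 14, 21, 28; the last is September 28.
Daylight saving runs 4 February – 28 September; January 29, 2018 is outside that window, so Ardora Coast is on standard time at UTC+03:30.
19:15 local − 3h30m = 15:45 UTC.

15:45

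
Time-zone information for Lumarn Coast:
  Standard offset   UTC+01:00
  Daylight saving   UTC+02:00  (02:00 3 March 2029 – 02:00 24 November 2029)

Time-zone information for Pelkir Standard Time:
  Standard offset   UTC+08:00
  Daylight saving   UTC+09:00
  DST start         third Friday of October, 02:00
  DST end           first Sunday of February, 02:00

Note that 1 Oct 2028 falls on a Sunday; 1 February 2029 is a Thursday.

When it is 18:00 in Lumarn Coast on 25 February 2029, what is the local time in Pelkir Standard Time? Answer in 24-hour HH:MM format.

25 February 2029 does not fall between 3 March and 24 November, so daylight saving is not in effect and Lumarn Coast is at UTC+01:00.
18:00 Lumarn Coast − 1h = 17:00 UTC.
1 October 2028 is a Sunday, so the first Friday is October 6 and the third is October 20.
1 February 2029 is a Thursday, so the first Sunday is February 4.
At the standard offset (UTC+08:00), 17:00 UTC + 8h = 01:00 Pelkir Standard Time standard time (rolling into the next day, 26 February 2029).
The standard-time date in Pelkir Standard Time, 26 February 2029, does not fall between 20 October 2028 and 4 February 2029, so daylight saving is not in effect and Pelkir Standard Time is at UTC+08:00.
17:00 UTC + 8h = 01:00 Pelkir Standard Time (rolling into the next day, 26 February 2029).

01:00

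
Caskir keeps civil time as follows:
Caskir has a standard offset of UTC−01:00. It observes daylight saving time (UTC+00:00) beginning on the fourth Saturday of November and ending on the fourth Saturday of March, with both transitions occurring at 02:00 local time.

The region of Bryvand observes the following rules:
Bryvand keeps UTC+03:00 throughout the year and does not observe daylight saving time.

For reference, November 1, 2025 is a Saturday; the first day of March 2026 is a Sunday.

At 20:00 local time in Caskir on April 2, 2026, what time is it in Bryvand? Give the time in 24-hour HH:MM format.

00:00

1 November 2025 is a Saturday, so the first Saturday is November 1 and the fourth is November 22.
1 March 2026 is a Sunday, so the first Saturday is March 7 and the fourth is March 28.
April 2, 2026 does not fall between 22 November 2025 and 28 March 2026, so daylight saving is not in effect and Caskir is at UTC−01:00.
20:00 Caskir + 1h = 21:00 UTC.
Bryvand stays on UTC+03:00 all year.
21:00 UTC + 3h = 00:00 Bryvand (rolling into the next day, 3 April 2026).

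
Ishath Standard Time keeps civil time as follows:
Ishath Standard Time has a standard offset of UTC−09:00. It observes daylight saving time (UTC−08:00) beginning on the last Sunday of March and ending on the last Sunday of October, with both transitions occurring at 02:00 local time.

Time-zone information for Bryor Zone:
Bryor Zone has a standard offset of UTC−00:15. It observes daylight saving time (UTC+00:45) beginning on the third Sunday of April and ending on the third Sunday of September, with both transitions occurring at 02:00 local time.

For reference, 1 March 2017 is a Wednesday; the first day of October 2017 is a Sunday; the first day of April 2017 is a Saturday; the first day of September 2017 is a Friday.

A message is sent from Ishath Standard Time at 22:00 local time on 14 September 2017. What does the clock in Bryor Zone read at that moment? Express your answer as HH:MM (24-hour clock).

1 March 2017 is a Wednesday, so Sundays fall on 5, 12, 19, 26; the last is March 26.
1 October 2017 is a Sunday, so Sundays fall on 1, 8, 15, 22, 29; the last is October 29.
Daylight saving runs 26 March – 29 October; 14 September 2017 is inside that window, so Ishath Standard Time is at UTC−08:00.
22:00 Ishath Standard Time + 8h = 06:00 UTC (rolling into the next day, 15 September 2017).
1 April 2017 is a Saturday, so the first Sunday is April 2 and the third is April 16.
1 September 2017 is a Friday, so the first Sunday is September 3 and the third is September 17.
At the standard offset (UTC−00:15), 06:00 UTC − 0h15m = 05:45 Bryor Zone standard time.
The standard-time date in Bryor Zone, 15 September 2017, lies within the daylight-saving period (16 April – 17 September), so Bryor Zone is on daylight time, UTC+00:45.
06:00 UTC + 0h45m = 06:45 Bryor Zone.

06:45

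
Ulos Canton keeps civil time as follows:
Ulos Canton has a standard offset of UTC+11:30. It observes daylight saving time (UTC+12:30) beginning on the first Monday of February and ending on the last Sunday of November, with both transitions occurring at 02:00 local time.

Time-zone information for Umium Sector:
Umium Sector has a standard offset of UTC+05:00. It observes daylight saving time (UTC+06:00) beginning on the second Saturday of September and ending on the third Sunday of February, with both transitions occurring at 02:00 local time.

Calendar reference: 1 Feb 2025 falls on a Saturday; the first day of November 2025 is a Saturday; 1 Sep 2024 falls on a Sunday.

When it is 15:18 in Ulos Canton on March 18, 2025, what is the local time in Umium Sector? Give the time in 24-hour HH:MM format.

1 February 2025 is a Saturday, so the first Monday is February 3.
1 November 2025 is a Saturday, so Sundays fall on 2, 9, 16, 23, 30; the last is November 30.
Daylight saving runs 3 February – 30 November; March 18, 2025 is inside that window, so Ulos Canton is at UTC+12:30.
15:18 Ulos Canton − 12h30m = 02:48 UTC.
1 September 2024 is a Sunday, so the first Saturday is September 7 and the second is September 14.
1 February 2025 is a Saturday, so the first Sunday is February 2 and the third is February 16.
At the standard offset (UTC+05:00), 02:48 UTC + 5h = 07:48 Umium Sector standard time.
The standard-time date in Umium Sector, March 18, 2025, is outside the daylight-saving period (14 September 2024 – 16 February 2025), so Umium Sector is on standard time, UTC+05:00.
02:48 UTC + 5h = 07:48 Umium Sector.

07:48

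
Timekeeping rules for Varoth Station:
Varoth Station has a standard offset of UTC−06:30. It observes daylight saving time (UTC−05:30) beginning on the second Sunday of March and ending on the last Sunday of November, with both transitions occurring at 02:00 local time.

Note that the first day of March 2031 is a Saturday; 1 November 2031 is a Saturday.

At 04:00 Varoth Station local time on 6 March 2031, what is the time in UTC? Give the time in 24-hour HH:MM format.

10:30

1 March 2031 is a Saturday, so the first Sunday is March 2 and the second is March 9.
1 November 2031 is a Saturday, so Sundays fall on 2, 9, 16, 23, 30; the last is November 30.
Daylight saving runs 9 March – 30 November; 6 March 2031 is outside that window, so Varoth Station is on standard time at UTC−06:30.
04:00 local + 6h30m = 10:30 UTC.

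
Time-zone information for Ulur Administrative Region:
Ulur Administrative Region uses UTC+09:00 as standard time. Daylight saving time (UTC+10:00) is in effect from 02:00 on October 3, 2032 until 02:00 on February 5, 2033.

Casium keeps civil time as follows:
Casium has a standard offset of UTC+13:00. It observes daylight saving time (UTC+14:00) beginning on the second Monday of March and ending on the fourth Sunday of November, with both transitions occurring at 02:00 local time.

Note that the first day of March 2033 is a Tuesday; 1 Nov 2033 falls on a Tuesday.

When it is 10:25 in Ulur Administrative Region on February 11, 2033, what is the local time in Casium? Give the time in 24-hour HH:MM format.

14:25

February 11, 2033 is outside the daylight-saving period (3 October 2032 – 5 February 2033), so Ulur Administrative Region is on standard time, UTC+09:00.
10:25 Ulur Administrative Region − 9h = 01:25 UTC.
1 March 2033 is a Tuesday, so the first Monday is March 7 and the second is March 14.
1 November 2033 is a Tuesday, so the first Sunday is November 6 and the fourth is November 27.
At the standard offset (UTC+13:00), 01:25 UTC + 13h = 14:25 Casium standard time.
The standard-time date in Casium, February 11, 2033, is outside the daylight-saving period (14 March – 27 November), so Casium is on standard time, UTC+13:00.
01:25 UTC + 13h = 14:25 Casium.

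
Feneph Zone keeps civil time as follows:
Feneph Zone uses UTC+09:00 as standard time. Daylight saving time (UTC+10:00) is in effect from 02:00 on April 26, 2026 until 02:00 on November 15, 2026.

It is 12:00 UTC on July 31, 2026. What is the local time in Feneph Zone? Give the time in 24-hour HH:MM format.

22:00

At the standard offset (UTC+09:00), 12:00 UTC + 9h = 21:00 Feneph Zone standard time.
The standard-time date in Feneph Zone, July 31, 2026, falls between 26 April and 15 November, so daylight saving is in effect and Feneph Zone is at UTC+10:00.
12:00 UTC + 10h = 22:00 local.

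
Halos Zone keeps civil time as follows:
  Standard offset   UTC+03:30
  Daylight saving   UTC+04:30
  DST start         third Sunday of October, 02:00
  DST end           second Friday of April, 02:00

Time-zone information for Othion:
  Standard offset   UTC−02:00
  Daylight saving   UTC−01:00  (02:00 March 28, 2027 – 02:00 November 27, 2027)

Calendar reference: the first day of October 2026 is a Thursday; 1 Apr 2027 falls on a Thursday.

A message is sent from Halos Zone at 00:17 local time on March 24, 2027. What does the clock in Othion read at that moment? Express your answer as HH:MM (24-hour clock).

17:47

1 October 2026 is a Thursday, so the first Sunday is October 4 and the third is October 18.
1 April 2027 is a Thursday, so the first Friday is April 2 and the second is April 9.
Daylight saving runs 18 October 2026 – 9 April 2027; March 24, 2027 is inside that window, so Halos Zone is at UTC+04:30.
00:17 Halos Zone − 4h30m = 19:47 UTC (rolling into the previous day, 23 March 2027).
At the standard offset (UTC−02:00), 19:47 UTC − 2h = 17:47 Othion standard time.
The standard-time date in Othion, March 23, 2027, is outside the daylight-saving period (28 March – 27 November), so Othion is on standard time, UTC−02:00.
19:47 UTC − 2h = 17:47 Othion.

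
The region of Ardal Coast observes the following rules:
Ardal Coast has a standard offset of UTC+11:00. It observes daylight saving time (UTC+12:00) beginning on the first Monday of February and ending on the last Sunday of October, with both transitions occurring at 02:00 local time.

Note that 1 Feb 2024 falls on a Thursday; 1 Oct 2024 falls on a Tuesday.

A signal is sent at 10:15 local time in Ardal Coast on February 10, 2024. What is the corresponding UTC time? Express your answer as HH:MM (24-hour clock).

22:15

1 February 2024 is a Thursday, so the first Monday is February 5.
1 October 2024 is a Tuesday, so Sundays fall on 6, 13, 20, 27; the last is October 27.
February 10, 2024 lies within the daylight-saving period (5 February – 27 October), so Ardal Coast is on daylight time, UTC+12:00.
10:15 local − 12h = 22:15 UTC (rolling into the previous day, 9 February 2024).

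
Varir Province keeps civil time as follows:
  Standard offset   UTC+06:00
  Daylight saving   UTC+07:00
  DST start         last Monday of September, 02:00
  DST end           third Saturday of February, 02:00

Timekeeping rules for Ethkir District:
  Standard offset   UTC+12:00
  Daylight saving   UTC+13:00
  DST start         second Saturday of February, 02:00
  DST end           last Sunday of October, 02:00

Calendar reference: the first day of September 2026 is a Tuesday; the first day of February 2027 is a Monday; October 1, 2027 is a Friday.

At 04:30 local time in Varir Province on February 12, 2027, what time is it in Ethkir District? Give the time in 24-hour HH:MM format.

09:30

1 September 2026 is a Tuesday, so Mondays fall on 7, 14, 21, 28; the last is September 28.
1 February 2027 is a Monday, so the first Saturday is February 6 and the third is February 20.
February 12, 2027 falls between 28 September 2026 and 20 February 2027, so daylight saving is in effect and Varir Province is at UTC+07:00.
04:30 Varir Province − 7h = 21:30 UTC (rolling into the previous day, 11 February 2027).
1 February 2027 is a Monday, so the first Saturday is February 6 and the second is February 13.
1 October 2027 is a Friday, so Sundays fall on 3, 10, 17, 24, 31; the last is October 31.
At the standard offset (UTC+12:00), 21:30 UTC + 12h = 09:30 Ethkir District standard time (rolling into the next day, 12 February 2027).
The standard-time date in Ethkir District, February 12, 2027, is outside the daylight-saving period (13 February – 31 October), so Ethkir District is on standard time, UTC+12:00.
21:30 UTC + 12h = 09:30 Ethkir District (rolling into the next day, 12 February 2027).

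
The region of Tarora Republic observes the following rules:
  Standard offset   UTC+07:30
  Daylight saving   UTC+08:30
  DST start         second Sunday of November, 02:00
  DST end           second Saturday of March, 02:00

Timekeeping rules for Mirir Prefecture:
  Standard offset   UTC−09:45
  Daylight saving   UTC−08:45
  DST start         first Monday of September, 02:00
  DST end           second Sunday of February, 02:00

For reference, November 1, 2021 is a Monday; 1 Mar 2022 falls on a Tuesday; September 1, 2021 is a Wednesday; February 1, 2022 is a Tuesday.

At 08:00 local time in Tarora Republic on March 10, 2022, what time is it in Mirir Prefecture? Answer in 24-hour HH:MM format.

13:45

1 November 2021 is a Monday, so the first Sunday is November 7 and the second is November 14.
1 March 2022 is a Tuesday, so the first Saturday is March 5 and the second is March 12.
March 10, 2022 lies within the daylight-saving period (14 November 2021 – 12 March 2022), so Tarora Republic is on daylight time, UTC+08:30.
08:00 Tarora Republic − 8h30m = 23:30 UTC (rolling into the previous day, 9 March 2022).
1 September 2021 is a Wednesday, so the first Monday is September 6.
1 February 2022 is a Tuesday, so the first Sunday is February 6 and the second is February 13.
At the standard offset (UTC−09:45), 23:30 UTC − 9h45m = 13:45 Mirir Prefecture standard time.
Daylight saving runs 6 September 2021 – 13 February 2022; the standard-time date in Mirir Prefecture, March 9, 2022, is outside that window, so Mirir Prefecture is on standard time at UTC−09:45.
23:30 UTC − 9h45m = 13:45 Mirir Prefecture.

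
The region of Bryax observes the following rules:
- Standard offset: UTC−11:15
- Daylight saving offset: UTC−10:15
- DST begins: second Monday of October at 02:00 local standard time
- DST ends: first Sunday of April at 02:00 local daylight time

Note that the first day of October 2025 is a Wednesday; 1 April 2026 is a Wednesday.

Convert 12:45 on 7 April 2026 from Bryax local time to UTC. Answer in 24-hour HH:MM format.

1 October 2025 is a Wednesday, so the first Monday is October 6 and the second is October 13.
1 April 2026 is a Wednesday, so the first Sunday is April 5.
7 April 2026 does not fall between 13 October 2025 and 5 April 2026, so daylight saving is not in effect and Bryax is at UTC−11:15.
12:45 local + 11h15m = 00:00 UTC (rolling into the next day, 8 April 2026).

00:00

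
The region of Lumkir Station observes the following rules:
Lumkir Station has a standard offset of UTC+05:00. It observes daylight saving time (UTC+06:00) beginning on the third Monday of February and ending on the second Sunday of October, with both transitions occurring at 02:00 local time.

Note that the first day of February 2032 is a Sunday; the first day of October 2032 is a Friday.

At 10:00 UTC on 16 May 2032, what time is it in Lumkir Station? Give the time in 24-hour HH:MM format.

1 February 2032 is a Sunday, so the first Monday is February 2 and the third is February 16.
1 October 2032 is a Friday, so the first Sunday is October 3 and the second is October 10.
At the standard offset (UTC+05:00), 10:00 UTC + 5h = 15:00 Lumkir Station standard time.
The standard-time date in Lumkir Station, 16 May 2032, lies within the daylight-saving period (16 February – 10 October), so Lumkir Station is on daylight time, UTC+06:00.
10:00 UTC + 6h = 16:00 local.

16:00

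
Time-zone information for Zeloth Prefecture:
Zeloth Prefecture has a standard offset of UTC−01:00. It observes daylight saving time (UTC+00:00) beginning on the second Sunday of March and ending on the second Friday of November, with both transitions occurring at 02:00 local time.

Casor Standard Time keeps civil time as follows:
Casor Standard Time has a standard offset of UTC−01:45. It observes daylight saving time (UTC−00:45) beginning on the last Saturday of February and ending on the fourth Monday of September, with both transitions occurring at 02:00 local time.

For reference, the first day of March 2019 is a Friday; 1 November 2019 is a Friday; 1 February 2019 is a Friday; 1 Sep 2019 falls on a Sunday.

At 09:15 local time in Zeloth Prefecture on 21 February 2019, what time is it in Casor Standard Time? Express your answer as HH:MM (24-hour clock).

08:30

1 March 2019 is a Friday, so the first Sunday is March 3 and the second is March 10.
1 November 2019 is a Friday, so the first Friday is November 1 and the second is November 8.
21 February 2019 is outside the daylight-saving period (10 March – 8 November), so Zeloth Prefecture is on standard time, UTC−01:00.
09:15 Zeloth Prefecture + 1h = 10:15 UTC.
1 February 2019 is a Friday, so Saturdays fall on 2, 9, 16, 23; the last is February 23.
1 September 2019 is a Sunday, so the first Monday is September 2 and the fourth is September 23.
At the standard offset (UTC−01:45), 10:15 UTC − 1h45m = 08:30 Casor Standard Time standard time.
The standard-time date in Casor Standard Time, 21 February 2019, is outside the daylight-saving period (23 February – 23 September), so Casor Standard Time is on standard time, UTC−01:45.
10:15 UTC − 1h45m = 08:30 Casor Standard Time.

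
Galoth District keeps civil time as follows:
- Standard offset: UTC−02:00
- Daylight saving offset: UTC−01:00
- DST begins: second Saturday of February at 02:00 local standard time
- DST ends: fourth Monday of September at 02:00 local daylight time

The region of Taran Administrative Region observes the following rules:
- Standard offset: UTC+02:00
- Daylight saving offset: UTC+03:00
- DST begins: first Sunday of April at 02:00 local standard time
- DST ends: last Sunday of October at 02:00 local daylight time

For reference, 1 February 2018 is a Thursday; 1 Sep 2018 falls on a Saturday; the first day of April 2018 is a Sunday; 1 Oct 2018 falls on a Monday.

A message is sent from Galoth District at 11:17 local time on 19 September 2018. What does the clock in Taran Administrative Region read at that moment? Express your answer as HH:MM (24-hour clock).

1 February 2018 is a Thursday, so the first Saturday is February 3 and the second is February 10.
1 September 2018 is a Saturday, so the first Monday is September 3 and the fourth is September 24.
19 September 2018 falls between 10 February and 24 September, so daylight saving is in effect and Galoth District is at UTC−01:00.
11:17 Galoth District + 1h = 12:17 UTC.
1 April 2018 is a Sunday, so the first Sunday is April 1.
1 October 2018 is a Monday, so Sundays fall on 7, 14, 21, 28; the last is October 28.
At the standard offset (UTC+02:00), 12:17 UTC + 2h = 14:17 Taran Administrative Region standard time.
Daylight saving runs 1 April – 28 October; the standard-time date in Taran Administrative Region, 19 September 2018, is inside that window, so Taran Administrative Region is at UTC+03:00.
12:17 UTC + 3h = 15:17 Taran Administrative Region.

15:17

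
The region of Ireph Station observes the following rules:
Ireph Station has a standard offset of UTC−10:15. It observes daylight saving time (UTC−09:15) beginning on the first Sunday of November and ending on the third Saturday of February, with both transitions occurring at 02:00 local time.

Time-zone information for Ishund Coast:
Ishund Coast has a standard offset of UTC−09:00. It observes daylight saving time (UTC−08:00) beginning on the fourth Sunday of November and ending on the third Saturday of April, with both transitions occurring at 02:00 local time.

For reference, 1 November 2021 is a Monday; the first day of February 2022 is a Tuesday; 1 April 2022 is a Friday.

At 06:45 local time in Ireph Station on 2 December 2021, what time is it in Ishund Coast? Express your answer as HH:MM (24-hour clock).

08:00

1 November 2021 is a Monday, so the first Sunday is November 7.
1 February 2022 is a Tuesday, so the first Saturday is February 5 and the third is February 19.
2 December 2021 falls between 7 November 2021 and 19 February 2022, so daylight saving is in effect and Ireph Station is at UTC−09:15.
06:45 Ireph Station + 9h15m = 16:00 UTC.
1 November 2021 is a Monday, so the first Sunday is November 7 and the fourth is November 28.
1 April 2022 is a Friday, so the first Saturday is April 2 and the third is April 16.
At the standard offset (UTC−09:00), 16:00 UTC − 9h = 07:00 Ishund Coast standard time.
The standard-time date in Ishund Coast, 2 December 2021, falls between 28 November 2021 and 16 April 2022, so daylight saving is in effect and Ishund Coast is at UTC−08:00.
16:00 UTC − 8h = 08:00 Ishund Coast.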